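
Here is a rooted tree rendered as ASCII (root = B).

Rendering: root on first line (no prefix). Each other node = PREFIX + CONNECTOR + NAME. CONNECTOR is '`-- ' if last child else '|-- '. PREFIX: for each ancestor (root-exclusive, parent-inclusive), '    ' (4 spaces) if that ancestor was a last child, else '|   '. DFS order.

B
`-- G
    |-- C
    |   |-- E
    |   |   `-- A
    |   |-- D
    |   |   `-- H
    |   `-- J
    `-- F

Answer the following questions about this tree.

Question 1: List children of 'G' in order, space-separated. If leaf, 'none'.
Node G's children (from adjacency): C, F

Answer: C F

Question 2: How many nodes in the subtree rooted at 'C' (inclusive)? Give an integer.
Subtree rooted at C contains: A, C, D, E, H, J
Count = 6

Answer: 6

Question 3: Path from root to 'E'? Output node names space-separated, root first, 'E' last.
Walk down from root: B -> G -> C -> E

Answer: B G C E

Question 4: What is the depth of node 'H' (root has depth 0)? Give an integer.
Path from root to H: B -> G -> C -> D -> H
Depth = number of edges = 4

Answer: 4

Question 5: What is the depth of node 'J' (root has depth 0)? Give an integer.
Path from root to J: B -> G -> C -> J
Depth = number of edges = 3

Answer: 3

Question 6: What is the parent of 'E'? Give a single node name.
Answer: C

Derivation:
Scan adjacency: E appears as child of C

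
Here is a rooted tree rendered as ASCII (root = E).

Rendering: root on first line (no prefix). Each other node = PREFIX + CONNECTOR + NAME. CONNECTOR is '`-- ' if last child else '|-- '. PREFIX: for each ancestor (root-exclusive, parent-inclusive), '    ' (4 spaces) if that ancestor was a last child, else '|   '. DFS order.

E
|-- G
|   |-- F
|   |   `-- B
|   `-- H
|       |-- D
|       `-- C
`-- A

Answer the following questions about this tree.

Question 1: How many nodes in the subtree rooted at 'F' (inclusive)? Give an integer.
Answer: 2

Derivation:
Subtree rooted at F contains: B, F
Count = 2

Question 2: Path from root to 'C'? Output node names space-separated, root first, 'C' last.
Walk down from root: E -> G -> H -> C

Answer: E G H C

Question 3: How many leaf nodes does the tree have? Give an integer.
Leaves (nodes with no children): A, B, C, D

Answer: 4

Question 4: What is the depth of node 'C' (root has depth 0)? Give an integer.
Path from root to C: E -> G -> H -> C
Depth = number of edges = 3

Answer: 3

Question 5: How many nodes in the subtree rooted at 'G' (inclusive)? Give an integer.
Answer: 6

Derivation:
Subtree rooted at G contains: B, C, D, F, G, H
Count = 6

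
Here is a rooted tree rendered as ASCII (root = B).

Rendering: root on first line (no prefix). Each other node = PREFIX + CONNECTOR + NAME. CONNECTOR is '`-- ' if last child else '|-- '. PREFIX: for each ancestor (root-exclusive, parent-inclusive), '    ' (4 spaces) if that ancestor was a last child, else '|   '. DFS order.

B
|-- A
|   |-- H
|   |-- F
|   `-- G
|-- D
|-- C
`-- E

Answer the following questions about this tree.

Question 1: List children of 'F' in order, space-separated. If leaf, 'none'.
Node F's children (from adjacency): (leaf)

Answer: none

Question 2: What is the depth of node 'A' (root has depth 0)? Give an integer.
Answer: 1

Derivation:
Path from root to A: B -> A
Depth = number of edges = 1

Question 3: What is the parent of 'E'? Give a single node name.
Scan adjacency: E appears as child of B

Answer: B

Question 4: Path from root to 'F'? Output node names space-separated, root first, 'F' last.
Answer: B A F

Derivation:
Walk down from root: B -> A -> F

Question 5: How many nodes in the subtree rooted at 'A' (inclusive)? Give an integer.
Subtree rooted at A contains: A, F, G, H
Count = 4

Answer: 4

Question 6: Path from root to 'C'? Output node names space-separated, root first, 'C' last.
Answer: B C

Derivation:
Walk down from root: B -> C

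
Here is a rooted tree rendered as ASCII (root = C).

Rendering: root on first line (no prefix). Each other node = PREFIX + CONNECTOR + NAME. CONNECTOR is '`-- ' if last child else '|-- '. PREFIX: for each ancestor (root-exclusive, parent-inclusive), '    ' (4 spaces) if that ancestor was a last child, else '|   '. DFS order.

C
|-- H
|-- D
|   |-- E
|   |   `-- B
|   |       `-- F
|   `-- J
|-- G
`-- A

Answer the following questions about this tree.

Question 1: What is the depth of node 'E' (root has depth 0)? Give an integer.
Answer: 2

Derivation:
Path from root to E: C -> D -> E
Depth = number of edges = 2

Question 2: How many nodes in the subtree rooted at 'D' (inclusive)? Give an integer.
Answer: 5

Derivation:
Subtree rooted at D contains: B, D, E, F, J
Count = 5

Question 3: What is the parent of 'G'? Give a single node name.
Scan adjacency: G appears as child of C

Answer: C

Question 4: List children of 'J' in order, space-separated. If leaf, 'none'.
Answer: none

Derivation:
Node J's children (from adjacency): (leaf)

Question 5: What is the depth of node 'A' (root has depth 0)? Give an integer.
Path from root to A: C -> A
Depth = number of edges = 1

Answer: 1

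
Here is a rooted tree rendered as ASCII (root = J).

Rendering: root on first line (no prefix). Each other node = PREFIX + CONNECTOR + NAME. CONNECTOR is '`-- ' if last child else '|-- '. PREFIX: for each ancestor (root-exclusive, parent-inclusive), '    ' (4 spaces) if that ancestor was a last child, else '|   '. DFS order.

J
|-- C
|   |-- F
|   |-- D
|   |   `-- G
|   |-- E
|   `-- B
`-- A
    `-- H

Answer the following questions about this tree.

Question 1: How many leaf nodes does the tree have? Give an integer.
Leaves (nodes with no children): B, E, F, G, H

Answer: 5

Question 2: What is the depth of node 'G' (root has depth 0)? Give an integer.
Answer: 3

Derivation:
Path from root to G: J -> C -> D -> G
Depth = number of edges = 3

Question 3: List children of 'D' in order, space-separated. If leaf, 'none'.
Answer: G

Derivation:
Node D's children (from adjacency): G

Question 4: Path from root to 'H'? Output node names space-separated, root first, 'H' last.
Walk down from root: J -> A -> H

Answer: J A H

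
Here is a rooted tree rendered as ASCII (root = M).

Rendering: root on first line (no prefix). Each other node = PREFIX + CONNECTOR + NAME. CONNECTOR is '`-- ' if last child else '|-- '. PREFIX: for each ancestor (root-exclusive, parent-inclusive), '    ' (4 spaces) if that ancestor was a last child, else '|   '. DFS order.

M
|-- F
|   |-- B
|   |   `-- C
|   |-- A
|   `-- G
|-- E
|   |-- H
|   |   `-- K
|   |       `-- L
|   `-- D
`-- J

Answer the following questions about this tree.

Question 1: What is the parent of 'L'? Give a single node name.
Answer: K

Derivation:
Scan adjacency: L appears as child of K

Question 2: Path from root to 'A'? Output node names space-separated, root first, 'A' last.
Walk down from root: M -> F -> A

Answer: M F A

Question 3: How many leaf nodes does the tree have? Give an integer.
Leaves (nodes with no children): A, C, D, G, J, L

Answer: 6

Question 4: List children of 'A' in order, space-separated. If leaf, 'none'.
Node A's children (from adjacency): (leaf)

Answer: none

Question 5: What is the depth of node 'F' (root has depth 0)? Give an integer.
Answer: 1

Derivation:
Path from root to F: M -> F
Depth = number of edges = 1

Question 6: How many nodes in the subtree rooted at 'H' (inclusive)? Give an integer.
Subtree rooted at H contains: H, K, L
Count = 3

Answer: 3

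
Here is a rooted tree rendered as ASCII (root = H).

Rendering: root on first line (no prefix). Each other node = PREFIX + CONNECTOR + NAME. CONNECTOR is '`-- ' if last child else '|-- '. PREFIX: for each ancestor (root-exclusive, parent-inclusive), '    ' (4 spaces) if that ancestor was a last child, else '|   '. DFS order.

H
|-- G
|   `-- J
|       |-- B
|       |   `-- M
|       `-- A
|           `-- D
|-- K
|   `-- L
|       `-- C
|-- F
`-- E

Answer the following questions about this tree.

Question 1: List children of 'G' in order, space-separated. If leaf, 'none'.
Node G's children (from adjacency): J

Answer: J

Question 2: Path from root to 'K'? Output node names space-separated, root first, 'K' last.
Walk down from root: H -> K

Answer: H K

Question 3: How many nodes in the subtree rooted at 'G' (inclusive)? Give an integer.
Answer: 6

Derivation:
Subtree rooted at G contains: A, B, D, G, J, M
Count = 6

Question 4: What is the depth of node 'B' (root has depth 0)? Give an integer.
Path from root to B: H -> G -> J -> B
Depth = number of edges = 3

Answer: 3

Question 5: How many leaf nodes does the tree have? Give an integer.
Answer: 5

Derivation:
Leaves (nodes with no children): C, D, E, F, M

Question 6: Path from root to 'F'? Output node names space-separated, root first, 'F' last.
Answer: H F

Derivation:
Walk down from root: H -> F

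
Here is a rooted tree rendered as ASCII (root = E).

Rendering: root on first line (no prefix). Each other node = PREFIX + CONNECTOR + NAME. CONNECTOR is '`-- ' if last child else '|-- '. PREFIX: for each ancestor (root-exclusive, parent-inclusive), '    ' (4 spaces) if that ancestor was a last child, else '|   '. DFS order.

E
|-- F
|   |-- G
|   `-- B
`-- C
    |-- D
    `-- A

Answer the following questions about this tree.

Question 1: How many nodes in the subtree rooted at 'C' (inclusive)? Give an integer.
Subtree rooted at C contains: A, C, D
Count = 3

Answer: 3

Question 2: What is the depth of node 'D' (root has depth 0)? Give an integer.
Answer: 2

Derivation:
Path from root to D: E -> C -> D
Depth = number of edges = 2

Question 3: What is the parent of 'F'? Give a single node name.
Answer: E

Derivation:
Scan adjacency: F appears as child of E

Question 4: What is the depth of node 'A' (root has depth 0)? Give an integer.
Path from root to A: E -> C -> A
Depth = number of edges = 2

Answer: 2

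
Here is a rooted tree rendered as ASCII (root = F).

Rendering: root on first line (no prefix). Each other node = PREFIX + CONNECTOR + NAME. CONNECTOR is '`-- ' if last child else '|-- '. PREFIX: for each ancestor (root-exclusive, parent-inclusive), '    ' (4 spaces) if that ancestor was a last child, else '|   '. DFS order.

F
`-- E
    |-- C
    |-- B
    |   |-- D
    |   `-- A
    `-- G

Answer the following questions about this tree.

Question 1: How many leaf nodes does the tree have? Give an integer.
Leaves (nodes with no children): A, C, D, G

Answer: 4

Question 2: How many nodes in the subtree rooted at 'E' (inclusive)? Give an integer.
Subtree rooted at E contains: A, B, C, D, E, G
Count = 6

Answer: 6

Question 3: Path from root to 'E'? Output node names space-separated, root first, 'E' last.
Answer: F E

Derivation:
Walk down from root: F -> E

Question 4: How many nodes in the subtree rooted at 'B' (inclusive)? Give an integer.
Subtree rooted at B contains: A, B, D
Count = 3

Answer: 3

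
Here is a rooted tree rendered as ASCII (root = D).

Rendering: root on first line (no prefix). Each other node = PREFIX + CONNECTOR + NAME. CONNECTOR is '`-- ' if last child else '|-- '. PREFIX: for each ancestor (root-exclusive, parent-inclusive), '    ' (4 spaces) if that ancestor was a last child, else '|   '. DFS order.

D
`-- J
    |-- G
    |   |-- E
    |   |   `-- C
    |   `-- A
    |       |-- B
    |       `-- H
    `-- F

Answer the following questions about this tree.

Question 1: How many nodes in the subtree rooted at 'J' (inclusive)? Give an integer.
Answer: 8

Derivation:
Subtree rooted at J contains: A, B, C, E, F, G, H, J
Count = 8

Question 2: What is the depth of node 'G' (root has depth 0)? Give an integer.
Path from root to G: D -> J -> G
Depth = number of edges = 2

Answer: 2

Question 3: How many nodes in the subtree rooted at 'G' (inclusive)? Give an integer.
Answer: 6

Derivation:
Subtree rooted at G contains: A, B, C, E, G, H
Count = 6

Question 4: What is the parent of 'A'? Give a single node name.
Answer: G

Derivation:
Scan adjacency: A appears as child of G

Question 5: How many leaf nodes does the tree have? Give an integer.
Leaves (nodes with no children): B, C, F, H

Answer: 4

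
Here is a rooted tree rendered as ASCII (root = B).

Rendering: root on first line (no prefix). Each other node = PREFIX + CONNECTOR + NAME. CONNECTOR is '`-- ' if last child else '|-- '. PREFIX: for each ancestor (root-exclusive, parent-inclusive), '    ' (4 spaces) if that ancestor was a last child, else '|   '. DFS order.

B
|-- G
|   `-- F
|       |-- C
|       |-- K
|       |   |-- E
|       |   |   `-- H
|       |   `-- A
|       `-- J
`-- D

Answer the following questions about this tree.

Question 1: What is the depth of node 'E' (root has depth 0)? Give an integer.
Answer: 4

Derivation:
Path from root to E: B -> G -> F -> K -> E
Depth = number of edges = 4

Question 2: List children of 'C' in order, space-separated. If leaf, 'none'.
Node C's children (from adjacency): (leaf)

Answer: none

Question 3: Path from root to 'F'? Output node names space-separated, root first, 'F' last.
Answer: B G F

Derivation:
Walk down from root: B -> G -> F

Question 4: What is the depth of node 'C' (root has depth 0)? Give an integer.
Path from root to C: B -> G -> F -> C
Depth = number of edges = 3

Answer: 3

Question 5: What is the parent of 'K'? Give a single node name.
Scan adjacency: K appears as child of F

Answer: F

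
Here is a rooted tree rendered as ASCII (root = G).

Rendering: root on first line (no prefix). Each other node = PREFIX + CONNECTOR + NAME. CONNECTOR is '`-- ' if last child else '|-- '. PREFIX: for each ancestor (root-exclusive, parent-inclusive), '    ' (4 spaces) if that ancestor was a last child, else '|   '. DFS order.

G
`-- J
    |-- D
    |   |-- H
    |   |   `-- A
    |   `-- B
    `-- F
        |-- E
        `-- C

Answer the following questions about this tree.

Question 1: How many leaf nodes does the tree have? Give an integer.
Leaves (nodes with no children): A, B, C, E

Answer: 4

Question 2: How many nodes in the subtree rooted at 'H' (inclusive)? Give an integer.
Subtree rooted at H contains: A, H
Count = 2

Answer: 2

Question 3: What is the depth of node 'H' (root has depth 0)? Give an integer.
Answer: 3

Derivation:
Path from root to H: G -> J -> D -> H
Depth = number of edges = 3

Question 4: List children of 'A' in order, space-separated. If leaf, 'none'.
Node A's children (from adjacency): (leaf)

Answer: none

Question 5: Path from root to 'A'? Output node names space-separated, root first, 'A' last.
Walk down from root: G -> J -> D -> H -> A

Answer: G J D H A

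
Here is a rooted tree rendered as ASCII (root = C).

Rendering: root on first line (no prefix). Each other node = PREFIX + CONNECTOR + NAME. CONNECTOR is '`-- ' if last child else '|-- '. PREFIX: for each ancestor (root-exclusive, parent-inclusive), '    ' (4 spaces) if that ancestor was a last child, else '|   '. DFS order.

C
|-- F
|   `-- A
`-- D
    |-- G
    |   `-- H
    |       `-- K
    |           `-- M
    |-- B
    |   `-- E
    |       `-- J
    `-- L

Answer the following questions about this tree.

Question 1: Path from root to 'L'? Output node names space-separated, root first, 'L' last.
Answer: C D L

Derivation:
Walk down from root: C -> D -> L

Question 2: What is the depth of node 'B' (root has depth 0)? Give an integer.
Answer: 2

Derivation:
Path from root to B: C -> D -> B
Depth = number of edges = 2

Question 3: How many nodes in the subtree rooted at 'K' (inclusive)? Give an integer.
Subtree rooted at K contains: K, M
Count = 2

Answer: 2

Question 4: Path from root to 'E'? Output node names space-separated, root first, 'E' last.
Answer: C D B E

Derivation:
Walk down from root: C -> D -> B -> E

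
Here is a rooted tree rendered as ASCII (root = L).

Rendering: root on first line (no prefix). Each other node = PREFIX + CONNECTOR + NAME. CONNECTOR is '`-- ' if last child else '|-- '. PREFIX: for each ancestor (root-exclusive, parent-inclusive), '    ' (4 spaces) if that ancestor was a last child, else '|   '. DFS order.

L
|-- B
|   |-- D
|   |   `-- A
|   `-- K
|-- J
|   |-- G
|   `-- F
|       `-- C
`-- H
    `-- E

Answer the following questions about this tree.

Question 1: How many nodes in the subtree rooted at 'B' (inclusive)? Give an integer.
Subtree rooted at B contains: A, B, D, K
Count = 4

Answer: 4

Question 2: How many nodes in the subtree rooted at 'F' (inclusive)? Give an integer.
Answer: 2

Derivation:
Subtree rooted at F contains: C, F
Count = 2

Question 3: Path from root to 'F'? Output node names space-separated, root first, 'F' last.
Walk down from root: L -> J -> F

Answer: L J F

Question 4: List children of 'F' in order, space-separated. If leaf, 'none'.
Answer: C

Derivation:
Node F's children (from adjacency): C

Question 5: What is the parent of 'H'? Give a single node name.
Answer: L

Derivation:
Scan adjacency: H appears as child of L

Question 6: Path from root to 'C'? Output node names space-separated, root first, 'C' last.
Walk down from root: L -> J -> F -> C

Answer: L J F C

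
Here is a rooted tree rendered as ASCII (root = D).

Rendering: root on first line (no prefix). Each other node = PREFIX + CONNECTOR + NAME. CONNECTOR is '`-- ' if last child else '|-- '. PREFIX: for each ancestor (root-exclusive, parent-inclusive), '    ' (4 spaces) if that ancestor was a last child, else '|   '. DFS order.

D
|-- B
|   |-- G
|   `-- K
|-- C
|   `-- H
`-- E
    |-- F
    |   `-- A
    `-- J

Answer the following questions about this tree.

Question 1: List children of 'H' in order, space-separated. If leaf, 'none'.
Answer: none

Derivation:
Node H's children (from adjacency): (leaf)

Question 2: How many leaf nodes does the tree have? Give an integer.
Answer: 5

Derivation:
Leaves (nodes with no children): A, G, H, J, K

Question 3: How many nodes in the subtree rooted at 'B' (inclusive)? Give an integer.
Subtree rooted at B contains: B, G, K
Count = 3

Answer: 3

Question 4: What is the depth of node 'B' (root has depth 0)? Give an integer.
Answer: 1

Derivation:
Path from root to B: D -> B
Depth = number of edges = 1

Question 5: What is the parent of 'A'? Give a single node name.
Answer: F

Derivation:
Scan adjacency: A appears as child of F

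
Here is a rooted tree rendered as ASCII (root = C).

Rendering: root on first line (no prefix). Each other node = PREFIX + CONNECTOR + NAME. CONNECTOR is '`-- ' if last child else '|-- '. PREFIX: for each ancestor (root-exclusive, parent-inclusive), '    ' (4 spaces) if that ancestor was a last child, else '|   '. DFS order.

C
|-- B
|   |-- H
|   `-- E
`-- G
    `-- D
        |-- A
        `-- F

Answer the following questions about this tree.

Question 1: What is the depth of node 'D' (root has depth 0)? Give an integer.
Path from root to D: C -> G -> D
Depth = number of edges = 2

Answer: 2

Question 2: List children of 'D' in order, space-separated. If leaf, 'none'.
Node D's children (from adjacency): A, F

Answer: A F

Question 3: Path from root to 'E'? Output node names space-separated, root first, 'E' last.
Answer: C B E

Derivation:
Walk down from root: C -> B -> E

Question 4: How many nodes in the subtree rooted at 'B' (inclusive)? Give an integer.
Subtree rooted at B contains: B, E, H
Count = 3

Answer: 3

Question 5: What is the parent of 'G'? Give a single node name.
Scan adjacency: G appears as child of C

Answer: C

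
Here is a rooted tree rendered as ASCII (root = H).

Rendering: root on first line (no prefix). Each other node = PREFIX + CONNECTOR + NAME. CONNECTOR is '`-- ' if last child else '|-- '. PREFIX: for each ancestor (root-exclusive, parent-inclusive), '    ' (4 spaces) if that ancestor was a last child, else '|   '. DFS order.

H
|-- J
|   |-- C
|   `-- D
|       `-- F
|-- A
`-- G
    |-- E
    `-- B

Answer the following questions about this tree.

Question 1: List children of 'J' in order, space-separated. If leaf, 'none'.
Answer: C D

Derivation:
Node J's children (from adjacency): C, D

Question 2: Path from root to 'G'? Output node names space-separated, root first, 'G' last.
Walk down from root: H -> G

Answer: H G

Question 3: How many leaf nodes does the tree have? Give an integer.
Answer: 5

Derivation:
Leaves (nodes with no children): A, B, C, E, F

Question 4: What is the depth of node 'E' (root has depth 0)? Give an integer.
Answer: 2

Derivation:
Path from root to E: H -> G -> E
Depth = number of edges = 2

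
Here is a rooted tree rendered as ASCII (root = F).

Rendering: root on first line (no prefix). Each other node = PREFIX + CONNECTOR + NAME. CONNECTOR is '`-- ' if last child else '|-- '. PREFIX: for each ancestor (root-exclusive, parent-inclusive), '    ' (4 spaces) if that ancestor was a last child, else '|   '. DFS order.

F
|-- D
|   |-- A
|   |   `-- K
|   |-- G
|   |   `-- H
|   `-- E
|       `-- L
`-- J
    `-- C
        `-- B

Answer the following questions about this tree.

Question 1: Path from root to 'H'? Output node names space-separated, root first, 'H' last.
Walk down from root: F -> D -> G -> H

Answer: F D G H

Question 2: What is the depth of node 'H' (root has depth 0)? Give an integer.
Answer: 3

Derivation:
Path from root to H: F -> D -> G -> H
Depth = number of edges = 3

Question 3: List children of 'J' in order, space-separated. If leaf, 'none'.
Node J's children (from adjacency): C

Answer: C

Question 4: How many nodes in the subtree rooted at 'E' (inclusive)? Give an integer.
Subtree rooted at E contains: E, L
Count = 2

Answer: 2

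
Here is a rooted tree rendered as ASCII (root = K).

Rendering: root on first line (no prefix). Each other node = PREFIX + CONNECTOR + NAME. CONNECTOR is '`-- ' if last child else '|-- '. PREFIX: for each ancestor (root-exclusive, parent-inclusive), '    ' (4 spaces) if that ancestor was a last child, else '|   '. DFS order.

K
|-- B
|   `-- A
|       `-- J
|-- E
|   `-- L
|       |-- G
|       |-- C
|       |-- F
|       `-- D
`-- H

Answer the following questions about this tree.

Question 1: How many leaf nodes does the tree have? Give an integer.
Answer: 6

Derivation:
Leaves (nodes with no children): C, D, F, G, H, J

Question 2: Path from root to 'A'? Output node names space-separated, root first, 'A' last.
Answer: K B A

Derivation:
Walk down from root: K -> B -> A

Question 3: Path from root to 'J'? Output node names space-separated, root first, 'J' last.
Answer: K B A J

Derivation:
Walk down from root: K -> B -> A -> J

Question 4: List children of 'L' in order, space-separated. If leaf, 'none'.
Answer: G C F D

Derivation:
Node L's children (from adjacency): G, C, F, D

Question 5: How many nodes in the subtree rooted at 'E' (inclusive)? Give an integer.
Subtree rooted at E contains: C, D, E, F, G, L
Count = 6

Answer: 6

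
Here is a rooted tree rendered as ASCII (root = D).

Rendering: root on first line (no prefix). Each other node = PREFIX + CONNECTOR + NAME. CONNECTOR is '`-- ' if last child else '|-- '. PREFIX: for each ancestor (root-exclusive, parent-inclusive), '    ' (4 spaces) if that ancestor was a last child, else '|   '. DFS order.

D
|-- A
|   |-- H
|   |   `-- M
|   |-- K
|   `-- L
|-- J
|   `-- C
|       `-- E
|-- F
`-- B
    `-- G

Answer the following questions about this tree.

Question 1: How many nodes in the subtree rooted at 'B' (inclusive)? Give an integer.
Answer: 2

Derivation:
Subtree rooted at B contains: B, G
Count = 2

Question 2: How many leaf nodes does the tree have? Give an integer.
Leaves (nodes with no children): E, F, G, K, L, M

Answer: 6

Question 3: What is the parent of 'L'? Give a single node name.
Scan adjacency: L appears as child of A

Answer: A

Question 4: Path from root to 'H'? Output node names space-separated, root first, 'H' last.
Answer: D A H

Derivation:
Walk down from root: D -> A -> H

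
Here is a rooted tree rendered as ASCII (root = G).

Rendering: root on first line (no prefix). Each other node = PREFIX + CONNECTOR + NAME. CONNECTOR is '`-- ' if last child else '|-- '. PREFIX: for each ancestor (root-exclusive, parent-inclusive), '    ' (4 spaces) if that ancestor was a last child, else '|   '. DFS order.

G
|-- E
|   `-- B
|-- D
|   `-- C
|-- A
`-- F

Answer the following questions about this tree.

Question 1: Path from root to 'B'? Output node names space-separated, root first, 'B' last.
Answer: G E B

Derivation:
Walk down from root: G -> E -> B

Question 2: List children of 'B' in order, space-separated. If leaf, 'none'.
Answer: none

Derivation:
Node B's children (from adjacency): (leaf)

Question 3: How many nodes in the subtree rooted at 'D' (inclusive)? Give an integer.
Subtree rooted at D contains: C, D
Count = 2

Answer: 2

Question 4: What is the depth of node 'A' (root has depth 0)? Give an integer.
Path from root to A: G -> A
Depth = number of edges = 1

Answer: 1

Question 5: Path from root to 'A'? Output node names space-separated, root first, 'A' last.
Answer: G A

Derivation:
Walk down from root: G -> A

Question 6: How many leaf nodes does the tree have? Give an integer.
Answer: 4

Derivation:
Leaves (nodes with no children): A, B, C, F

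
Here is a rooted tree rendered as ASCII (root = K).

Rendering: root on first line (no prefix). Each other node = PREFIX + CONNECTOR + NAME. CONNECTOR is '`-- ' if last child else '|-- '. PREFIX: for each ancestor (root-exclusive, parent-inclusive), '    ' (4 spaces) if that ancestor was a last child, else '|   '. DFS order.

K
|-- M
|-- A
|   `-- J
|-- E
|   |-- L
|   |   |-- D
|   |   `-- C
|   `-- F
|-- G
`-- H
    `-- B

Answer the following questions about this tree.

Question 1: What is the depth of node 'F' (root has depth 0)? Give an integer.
Answer: 2

Derivation:
Path from root to F: K -> E -> F
Depth = number of edges = 2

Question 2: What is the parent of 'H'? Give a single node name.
Answer: K

Derivation:
Scan adjacency: H appears as child of K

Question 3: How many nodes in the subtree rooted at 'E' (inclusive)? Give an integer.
Answer: 5

Derivation:
Subtree rooted at E contains: C, D, E, F, L
Count = 5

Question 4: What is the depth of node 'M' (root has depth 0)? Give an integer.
Answer: 1

Derivation:
Path from root to M: K -> M
Depth = number of edges = 1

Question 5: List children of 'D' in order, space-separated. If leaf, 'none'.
Answer: none

Derivation:
Node D's children (from adjacency): (leaf)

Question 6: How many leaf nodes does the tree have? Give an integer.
Leaves (nodes with no children): B, C, D, F, G, J, M

Answer: 7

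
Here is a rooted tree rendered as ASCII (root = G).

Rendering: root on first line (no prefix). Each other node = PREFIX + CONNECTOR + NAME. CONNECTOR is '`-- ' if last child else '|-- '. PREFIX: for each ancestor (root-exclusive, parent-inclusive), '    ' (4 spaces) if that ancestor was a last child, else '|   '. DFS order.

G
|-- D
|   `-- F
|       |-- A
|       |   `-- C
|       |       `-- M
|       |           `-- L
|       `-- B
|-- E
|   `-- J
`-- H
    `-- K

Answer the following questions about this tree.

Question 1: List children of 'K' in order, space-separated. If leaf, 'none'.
Node K's children (from adjacency): (leaf)

Answer: none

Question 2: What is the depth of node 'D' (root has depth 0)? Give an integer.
Path from root to D: G -> D
Depth = number of edges = 1

Answer: 1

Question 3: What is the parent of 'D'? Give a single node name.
Answer: G

Derivation:
Scan adjacency: D appears as child of G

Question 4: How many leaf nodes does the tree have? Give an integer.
Leaves (nodes with no children): B, J, K, L

Answer: 4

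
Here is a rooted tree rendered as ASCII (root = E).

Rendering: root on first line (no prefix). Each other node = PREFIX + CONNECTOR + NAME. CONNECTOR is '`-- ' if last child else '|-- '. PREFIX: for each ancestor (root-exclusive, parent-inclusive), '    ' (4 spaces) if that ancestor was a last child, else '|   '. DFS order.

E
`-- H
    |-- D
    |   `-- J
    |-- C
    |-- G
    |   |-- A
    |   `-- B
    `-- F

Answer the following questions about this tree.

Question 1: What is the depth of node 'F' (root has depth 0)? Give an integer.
Answer: 2

Derivation:
Path from root to F: E -> H -> F
Depth = number of edges = 2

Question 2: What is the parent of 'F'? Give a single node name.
Answer: H

Derivation:
Scan adjacency: F appears as child of H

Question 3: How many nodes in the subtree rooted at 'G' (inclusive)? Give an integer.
Answer: 3

Derivation:
Subtree rooted at G contains: A, B, G
Count = 3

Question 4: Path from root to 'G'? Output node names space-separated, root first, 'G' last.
Answer: E H G

Derivation:
Walk down from root: E -> H -> G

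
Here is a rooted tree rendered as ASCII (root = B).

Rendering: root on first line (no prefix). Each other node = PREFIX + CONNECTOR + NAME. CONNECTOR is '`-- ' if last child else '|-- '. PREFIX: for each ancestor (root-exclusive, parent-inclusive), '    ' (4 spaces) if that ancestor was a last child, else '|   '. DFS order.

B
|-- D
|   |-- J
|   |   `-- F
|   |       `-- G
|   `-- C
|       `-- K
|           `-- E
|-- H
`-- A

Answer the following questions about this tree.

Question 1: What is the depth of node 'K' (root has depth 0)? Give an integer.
Answer: 3

Derivation:
Path from root to K: B -> D -> C -> K
Depth = number of edges = 3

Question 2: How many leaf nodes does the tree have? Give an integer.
Leaves (nodes with no children): A, E, G, H

Answer: 4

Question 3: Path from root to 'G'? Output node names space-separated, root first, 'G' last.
Walk down from root: B -> D -> J -> F -> G

Answer: B D J F G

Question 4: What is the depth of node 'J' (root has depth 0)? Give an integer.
Answer: 2

Derivation:
Path from root to J: B -> D -> J
Depth = number of edges = 2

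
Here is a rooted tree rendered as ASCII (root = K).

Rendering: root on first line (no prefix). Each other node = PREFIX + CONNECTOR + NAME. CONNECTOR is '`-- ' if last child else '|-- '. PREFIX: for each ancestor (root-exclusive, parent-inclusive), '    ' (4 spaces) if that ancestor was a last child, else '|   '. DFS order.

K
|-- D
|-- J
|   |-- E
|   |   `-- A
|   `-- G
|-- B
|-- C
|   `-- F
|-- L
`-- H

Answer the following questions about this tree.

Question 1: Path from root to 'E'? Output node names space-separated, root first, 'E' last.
Answer: K J E

Derivation:
Walk down from root: K -> J -> E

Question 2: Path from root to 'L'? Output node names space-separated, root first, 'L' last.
Walk down from root: K -> L

Answer: K L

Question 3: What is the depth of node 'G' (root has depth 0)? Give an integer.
Path from root to G: K -> J -> G
Depth = number of edges = 2

Answer: 2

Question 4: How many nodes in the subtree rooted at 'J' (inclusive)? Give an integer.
Subtree rooted at J contains: A, E, G, J
Count = 4

Answer: 4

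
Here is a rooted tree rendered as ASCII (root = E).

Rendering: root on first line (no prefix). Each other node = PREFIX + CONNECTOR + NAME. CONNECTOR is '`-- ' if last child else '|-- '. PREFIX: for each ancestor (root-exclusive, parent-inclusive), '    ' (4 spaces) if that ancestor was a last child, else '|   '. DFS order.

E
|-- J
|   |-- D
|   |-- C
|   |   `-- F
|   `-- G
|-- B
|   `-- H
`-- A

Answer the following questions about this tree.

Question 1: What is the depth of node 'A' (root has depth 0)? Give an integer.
Answer: 1

Derivation:
Path from root to A: E -> A
Depth = number of edges = 1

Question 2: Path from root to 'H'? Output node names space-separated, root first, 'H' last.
Walk down from root: E -> B -> H

Answer: E B H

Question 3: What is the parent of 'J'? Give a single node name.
Scan adjacency: J appears as child of E

Answer: E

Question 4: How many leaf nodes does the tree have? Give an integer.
Leaves (nodes with no children): A, D, F, G, H

Answer: 5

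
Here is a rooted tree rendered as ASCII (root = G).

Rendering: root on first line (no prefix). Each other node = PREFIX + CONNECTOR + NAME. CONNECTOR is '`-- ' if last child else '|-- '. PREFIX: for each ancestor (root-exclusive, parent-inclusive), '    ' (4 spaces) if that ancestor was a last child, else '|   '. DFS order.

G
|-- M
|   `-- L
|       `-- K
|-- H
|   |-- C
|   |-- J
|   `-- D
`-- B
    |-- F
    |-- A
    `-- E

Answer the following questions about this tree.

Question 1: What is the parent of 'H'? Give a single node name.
Answer: G

Derivation:
Scan adjacency: H appears as child of G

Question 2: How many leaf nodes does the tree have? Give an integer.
Leaves (nodes with no children): A, C, D, E, F, J, K

Answer: 7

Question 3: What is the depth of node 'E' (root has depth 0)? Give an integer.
Answer: 2

Derivation:
Path from root to E: G -> B -> E
Depth = number of edges = 2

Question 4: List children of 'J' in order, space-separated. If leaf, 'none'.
Node J's children (from adjacency): (leaf)

Answer: none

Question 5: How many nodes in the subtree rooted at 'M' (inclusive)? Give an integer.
Answer: 3

Derivation:
Subtree rooted at M contains: K, L, M
Count = 3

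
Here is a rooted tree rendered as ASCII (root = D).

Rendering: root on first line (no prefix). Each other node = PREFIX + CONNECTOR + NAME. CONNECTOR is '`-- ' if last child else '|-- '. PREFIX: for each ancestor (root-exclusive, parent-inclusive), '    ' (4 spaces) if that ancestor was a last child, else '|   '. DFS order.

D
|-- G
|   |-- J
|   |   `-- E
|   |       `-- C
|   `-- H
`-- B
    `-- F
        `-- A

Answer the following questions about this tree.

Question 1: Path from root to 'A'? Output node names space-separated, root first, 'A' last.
Answer: D B F A

Derivation:
Walk down from root: D -> B -> F -> A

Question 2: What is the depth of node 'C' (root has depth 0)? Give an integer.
Path from root to C: D -> G -> J -> E -> C
Depth = number of edges = 4

Answer: 4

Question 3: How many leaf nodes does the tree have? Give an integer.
Answer: 3

Derivation:
Leaves (nodes with no children): A, C, H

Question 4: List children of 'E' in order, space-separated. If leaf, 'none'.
Answer: C

Derivation:
Node E's children (from adjacency): C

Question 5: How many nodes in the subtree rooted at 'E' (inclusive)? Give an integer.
Subtree rooted at E contains: C, E
Count = 2

Answer: 2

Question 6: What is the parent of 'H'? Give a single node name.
Answer: G

Derivation:
Scan adjacency: H appears as child of G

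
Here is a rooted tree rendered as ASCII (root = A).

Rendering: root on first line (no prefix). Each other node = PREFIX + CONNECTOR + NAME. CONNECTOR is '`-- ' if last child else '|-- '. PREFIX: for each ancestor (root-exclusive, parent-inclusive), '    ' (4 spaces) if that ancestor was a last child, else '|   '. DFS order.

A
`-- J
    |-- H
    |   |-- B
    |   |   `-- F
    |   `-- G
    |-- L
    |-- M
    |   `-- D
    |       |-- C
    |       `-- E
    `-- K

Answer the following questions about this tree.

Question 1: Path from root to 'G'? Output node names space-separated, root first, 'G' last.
Walk down from root: A -> J -> H -> G

Answer: A J H G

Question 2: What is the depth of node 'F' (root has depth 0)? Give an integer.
Answer: 4

Derivation:
Path from root to F: A -> J -> H -> B -> F
Depth = number of edges = 4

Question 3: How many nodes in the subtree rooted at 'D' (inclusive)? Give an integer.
Subtree rooted at D contains: C, D, E
Count = 3

Answer: 3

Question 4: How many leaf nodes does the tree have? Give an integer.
Leaves (nodes with no children): C, E, F, G, K, L

Answer: 6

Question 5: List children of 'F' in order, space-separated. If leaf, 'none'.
Node F's children (from adjacency): (leaf)

Answer: none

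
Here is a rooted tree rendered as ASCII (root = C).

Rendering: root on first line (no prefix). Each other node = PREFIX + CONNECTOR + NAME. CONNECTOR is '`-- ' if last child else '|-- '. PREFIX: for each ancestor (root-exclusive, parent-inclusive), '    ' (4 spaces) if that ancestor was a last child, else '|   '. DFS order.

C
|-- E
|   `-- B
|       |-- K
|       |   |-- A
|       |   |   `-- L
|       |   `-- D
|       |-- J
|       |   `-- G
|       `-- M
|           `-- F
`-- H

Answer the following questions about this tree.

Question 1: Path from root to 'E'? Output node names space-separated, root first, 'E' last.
Answer: C E

Derivation:
Walk down from root: C -> E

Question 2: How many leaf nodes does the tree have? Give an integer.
Leaves (nodes with no children): D, F, G, H, L

Answer: 5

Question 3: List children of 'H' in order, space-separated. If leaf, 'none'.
Node H's children (from adjacency): (leaf)

Answer: none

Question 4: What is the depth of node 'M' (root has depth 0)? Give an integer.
Answer: 3

Derivation:
Path from root to M: C -> E -> B -> M
Depth = number of edges = 3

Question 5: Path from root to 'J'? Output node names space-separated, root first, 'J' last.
Walk down from root: C -> E -> B -> J

Answer: C E B J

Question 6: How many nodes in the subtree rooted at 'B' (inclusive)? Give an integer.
Answer: 9

Derivation:
Subtree rooted at B contains: A, B, D, F, G, J, K, L, M
Count = 9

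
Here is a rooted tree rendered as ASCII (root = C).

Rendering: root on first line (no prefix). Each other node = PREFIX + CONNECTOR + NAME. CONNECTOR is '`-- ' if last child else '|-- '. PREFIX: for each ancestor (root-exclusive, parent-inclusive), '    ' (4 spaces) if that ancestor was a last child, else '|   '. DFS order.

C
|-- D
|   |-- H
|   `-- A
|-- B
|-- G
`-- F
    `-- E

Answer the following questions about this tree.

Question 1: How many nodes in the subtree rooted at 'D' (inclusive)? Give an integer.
Answer: 3

Derivation:
Subtree rooted at D contains: A, D, H
Count = 3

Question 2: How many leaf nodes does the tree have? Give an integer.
Answer: 5

Derivation:
Leaves (nodes with no children): A, B, E, G, H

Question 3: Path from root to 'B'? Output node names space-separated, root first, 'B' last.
Answer: C B

Derivation:
Walk down from root: C -> B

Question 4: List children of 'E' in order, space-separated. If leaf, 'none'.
Node E's children (from adjacency): (leaf)

Answer: none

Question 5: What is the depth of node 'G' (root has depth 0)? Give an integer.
Path from root to G: C -> G
Depth = number of edges = 1

Answer: 1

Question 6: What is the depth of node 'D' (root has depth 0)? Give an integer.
Path from root to D: C -> D
Depth = number of edges = 1

Answer: 1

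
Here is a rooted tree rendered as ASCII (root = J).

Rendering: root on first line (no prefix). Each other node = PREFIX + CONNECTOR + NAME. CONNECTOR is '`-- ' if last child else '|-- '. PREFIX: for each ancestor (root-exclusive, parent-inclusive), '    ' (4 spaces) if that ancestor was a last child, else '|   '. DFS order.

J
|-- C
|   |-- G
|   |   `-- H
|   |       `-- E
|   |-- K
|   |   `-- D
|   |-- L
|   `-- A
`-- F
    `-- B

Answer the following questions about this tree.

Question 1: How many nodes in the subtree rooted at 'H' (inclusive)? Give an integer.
Answer: 2

Derivation:
Subtree rooted at H contains: E, H
Count = 2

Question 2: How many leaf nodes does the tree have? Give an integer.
Answer: 5

Derivation:
Leaves (nodes with no children): A, B, D, E, L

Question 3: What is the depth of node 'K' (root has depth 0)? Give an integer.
Path from root to K: J -> C -> K
Depth = number of edges = 2

Answer: 2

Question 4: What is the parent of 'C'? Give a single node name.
Scan adjacency: C appears as child of J

Answer: J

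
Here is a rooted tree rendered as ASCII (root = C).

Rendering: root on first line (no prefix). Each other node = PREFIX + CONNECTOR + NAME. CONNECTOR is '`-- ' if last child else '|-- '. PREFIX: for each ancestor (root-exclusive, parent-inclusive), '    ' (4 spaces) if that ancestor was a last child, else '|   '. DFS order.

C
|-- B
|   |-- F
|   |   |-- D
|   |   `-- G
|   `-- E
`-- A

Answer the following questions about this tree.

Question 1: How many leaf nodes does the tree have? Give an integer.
Leaves (nodes with no children): A, D, E, G

Answer: 4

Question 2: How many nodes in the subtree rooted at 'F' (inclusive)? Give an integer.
Subtree rooted at F contains: D, F, G
Count = 3

Answer: 3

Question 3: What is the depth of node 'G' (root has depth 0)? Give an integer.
Path from root to G: C -> B -> F -> G
Depth = number of edges = 3

Answer: 3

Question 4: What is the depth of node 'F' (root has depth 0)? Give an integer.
Answer: 2

Derivation:
Path from root to F: C -> B -> F
Depth = number of edges = 2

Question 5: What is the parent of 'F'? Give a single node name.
Answer: B

Derivation:
Scan adjacency: F appears as child of B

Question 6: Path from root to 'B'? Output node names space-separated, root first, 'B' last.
Answer: C B

Derivation:
Walk down from root: C -> B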